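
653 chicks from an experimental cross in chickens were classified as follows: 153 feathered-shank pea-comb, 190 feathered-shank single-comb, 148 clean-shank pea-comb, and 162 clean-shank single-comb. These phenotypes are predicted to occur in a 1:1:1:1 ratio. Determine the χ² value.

Expected counts for N = 653 under a 1:1:1:1 ratio (total parts = 4):
  feathered-shank pea-comb: 653 × 1/4 = 163.25
  feathered-shank single-comb: 653 × 1/4 = 163.25
  clean-shank pea-comb: 653 × 1/4 = 163.25
  clean-shank single-comb: 653 × 1/4 = 163.25
χ² = Σ (O − E)² / E
  feathered-shank pea-comb: (153 − 163.25)² / 163.25 = 0.6436
  feathered-shank single-comb: (190 − 163.25)² / 163.25 = 4.3832
  clean-shank pea-comb: (148 − 163.25)² / 163.25 = 1.4246
  clean-shank single-comb: (162 − 163.25)² / 163.25 = 0.0096
χ² = 0.6436 + 4.3832 + 1.4246 + 0.0096 = 6.461

6.461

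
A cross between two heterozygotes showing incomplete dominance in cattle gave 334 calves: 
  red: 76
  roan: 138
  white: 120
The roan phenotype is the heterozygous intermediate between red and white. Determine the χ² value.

21.665

With incomplete dominance, a heterozygote × heterozygote cross gives a 1:2:1 phenotypic ratio.
The 1:2:1 ratio has 4 parts, so with N = 334 the expected counts are:
  red: 334 × 1/4 = 83.5
  roan: 334 × 2/4 = 167
  white: 334 × 1/4 = 83.5
χ² = Σ (O − E)² / E
  red: (76 − 83.5)² / 83.5 = 0.6737
  roan: (138 − 167)² / 167 = 5.0359
  white: (120 − 83.5)² / 83.5 = 15.9551
χ² = 0.6737 + 5.0359 + 15.9551 = 21.6647 ≈ 21.665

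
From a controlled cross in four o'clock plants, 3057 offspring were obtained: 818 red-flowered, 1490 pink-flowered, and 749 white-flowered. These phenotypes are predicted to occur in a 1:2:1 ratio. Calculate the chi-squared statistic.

5.054

Total ratio parts = 4. Expected numbers out of 3057:
  red-flowered: 3057 × 1/4 = 764.25
  pink-flowered: 3057 × 2/4 = 1528.5
  white-flowered: 3057 × 1/4 = 764.25
χ² = Σ (O − E)² / E
  red-flowered: (818 − 764.25)² / 764.25 = 3.7803
  pink-flowered: (1490 − 1528.5)² / 1528.5 = 0.9697
  white-flowered: (749 − 764.25)² / 764.25 = 0.3043
χ² = 3.7803 + 0.9697 + 0.3043 = 5.0543 ≈ 5.054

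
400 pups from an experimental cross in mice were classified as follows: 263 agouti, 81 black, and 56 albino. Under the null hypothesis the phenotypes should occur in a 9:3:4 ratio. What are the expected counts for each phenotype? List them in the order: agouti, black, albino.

225, 75, 100

Under the 9:3:4 hypothesis (Σ ratio = 16, N = 400):
  agouti: 400 × 9/16 = 225
  black: 400 × 3/16 = 75
  albino: 400 × 4/16 = 100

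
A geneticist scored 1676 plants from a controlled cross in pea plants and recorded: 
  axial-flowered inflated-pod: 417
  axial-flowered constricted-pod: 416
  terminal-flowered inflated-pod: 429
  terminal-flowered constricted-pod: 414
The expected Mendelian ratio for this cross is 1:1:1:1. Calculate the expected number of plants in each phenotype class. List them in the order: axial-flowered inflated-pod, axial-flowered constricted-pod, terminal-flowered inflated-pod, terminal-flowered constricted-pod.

Under the 1:1:1:1 hypothesis (Σ ratio = 4, N = 1676):
  axial-flowered inflated-pod: 1676 × 1/4 = 419
  axial-flowered constricted-pod: 1676 × 1/4 = 419
  terminal-flowered inflated-pod: 1676 × 1/4 = 419
  terminal-flowered constricted-pod: 1676 × 1/4 = 419

419, 419, 419, 419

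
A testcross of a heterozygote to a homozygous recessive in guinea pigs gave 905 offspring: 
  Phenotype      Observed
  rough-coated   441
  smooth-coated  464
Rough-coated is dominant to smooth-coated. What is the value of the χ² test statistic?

A testcross of a heterozygote (Aa × aa) gives a 1:1 phenotypic ratio.
Under the 1:1 hypothesis (Σ ratio = 2, N = 905):
  rough-coated: 905 × 1/2 = 452.5
  smooth-coated: 905 × 1/2 = 452.5
χ² = Σ (O − E)² / E
  rough-coated: (441 − 452.5)² / 452.5 = 0.2923
  smooth-coated: (464 − 452.5)² / 452.5 = 0.2923
χ² = 0.2923 + 0.2923 = 0.5846 ≈ 0.585

0.585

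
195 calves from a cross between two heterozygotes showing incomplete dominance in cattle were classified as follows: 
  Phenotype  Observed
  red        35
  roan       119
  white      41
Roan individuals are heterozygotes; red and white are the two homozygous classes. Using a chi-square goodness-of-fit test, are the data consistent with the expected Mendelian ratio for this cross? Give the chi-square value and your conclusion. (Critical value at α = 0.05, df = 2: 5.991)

9.851; not consistent

With incomplete dominance, a heterozygote × heterozygote cross gives a 1:2:1 phenotypic ratio.
Total ratio parts = 4. Expected numbers out of 195:
  red: 195 × 1/4 = 48.75
  roan: 195 × 2/4 = 97.5
  white: 195 × 1/4 = 48.75
χ² = Σ (O − E)² / E
  red: (35 − 48.75)² / 48.75 = 3.8782
  roan: (119 − 97.5)² / 97.5 = 4.7410
  white: (41 − 48.75)² / 48.75 = 1.2321
χ² = 3.8782 + 4.7410 + 1.2321 = 9.8513 ≈ 9.851
Degrees of freedom = 3 − 1 = 2; critical value at α = 0.05 is 5.991.
Since 9.851 > 5.991, we reject the null hypothesis — the data do not fit the 1:2:1 ratio.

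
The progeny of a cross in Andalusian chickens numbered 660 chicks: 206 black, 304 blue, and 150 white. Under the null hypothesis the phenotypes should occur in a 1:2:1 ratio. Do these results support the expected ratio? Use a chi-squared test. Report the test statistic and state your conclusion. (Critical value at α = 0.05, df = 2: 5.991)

13.600; not consistent

Expected counts for N = 660 under a 1:2:1 ratio (total parts = 4):
  black: 660 × 1/4 = 165
  blue: 660 × 2/4 = 330
  white: 660 × 1/4 = 165
χ² = Σ (O − E)² / E
  black: (206 − 165)² / 165 = 10.1879
  blue: (304 − 330)² / 330 = 2.0485
  white: (150 − 165)² / 165 = 1.3636
χ² = 10.1879 + 2.0485 + 1.3636 = 13.600
Degrees of freedom = 3 − 1 = 2; critical value at α = 0.05 is 5.991.
Since 13.600 > 5.991, we reject the null hypothesis — the data do not fit the 1:2:1 ratio.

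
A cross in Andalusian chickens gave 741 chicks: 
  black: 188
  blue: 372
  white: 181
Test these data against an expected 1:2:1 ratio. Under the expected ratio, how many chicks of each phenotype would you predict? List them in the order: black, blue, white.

185.25, 370.5, 185.25

Expected counts for N = 741 under a 1:2:1 ratio (total parts = 4):
  black: 741 × 1/4 = 185.25
  blue: 741 × 2/4 = 370.5
  white: 741 × 1/4 = 185.25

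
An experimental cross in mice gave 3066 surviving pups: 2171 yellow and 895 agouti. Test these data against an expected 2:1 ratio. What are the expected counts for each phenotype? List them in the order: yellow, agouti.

Total ratio parts = 3. Expected numbers out of 3066:
  yellow: 3066 × 2/3 = 2044
  agouti: 3066 × 1/3 = 1022

2044, 1022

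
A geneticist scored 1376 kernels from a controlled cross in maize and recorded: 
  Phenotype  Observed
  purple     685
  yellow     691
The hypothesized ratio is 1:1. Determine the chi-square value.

0.026

The 1:1 ratio has 2 parts, so with N = 1376 the expected counts are:
  purple: 1376 × 1/2 = 688
  yellow: 1376 × 1/2 = 688
χ² = Σ (O − E)² / E
  purple: (685 − 688)² / 688 = 0.0131
  yellow: (691 − 688)² / 688 = 0.0131
χ² = 0.0131 + 0.0131 = 0.0262 ≈ 0.026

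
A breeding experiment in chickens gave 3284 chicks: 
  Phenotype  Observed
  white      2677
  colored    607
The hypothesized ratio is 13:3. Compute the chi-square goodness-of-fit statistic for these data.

0.153

Under the 13:3 hypothesis (Σ ratio = 16, N = 3284):
  white: 3284 × 13/16 = 2668.25
  colored: 3284 × 3/16 = 615.75
χ² = Σ (O − E)² / E
  white: (2677 − 2668.25)² / 2668.25 = 0.0287
  colored: (607 − 615.75)² / 615.75 = 0.1243
χ² = 0.0287 + 0.1243 = 0.153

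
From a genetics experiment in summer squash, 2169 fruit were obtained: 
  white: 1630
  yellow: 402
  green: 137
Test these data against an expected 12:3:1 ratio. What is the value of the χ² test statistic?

0.076

Under the 12:3:1 hypothesis (Σ ratio = 16, N = 2169):
  white: 2169 × 12/16 = 1626.75
  yellow: 2169 × 3/16 = 406.6875
  green: 2169 × 1/16 = 135.5625
χ² = Σ (O − E)² / E
  white: (1630 − 1626.75)² / 1626.75 = 0.0065
  yellow: (402 − 406.6875)² / 406.6875 = 0.0540
  green: (137 − 135.5625)² / 135.5625 = 0.0152
χ² = 0.0065 + 0.0540 + 0.0152 = 0.0757 ≈ 0.076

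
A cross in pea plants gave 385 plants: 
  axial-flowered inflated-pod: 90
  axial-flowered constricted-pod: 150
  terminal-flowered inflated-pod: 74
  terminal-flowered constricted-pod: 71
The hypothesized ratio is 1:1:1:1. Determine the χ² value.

Under the 1:1:1:1 hypothesis (Σ ratio = 4, N = 385):
  axial-flowered inflated-pod: 385 × 1/4 = 96.25
  axial-flowered constricted-pod: 385 × 1/4 = 96.25
  terminal-flowered inflated-pod: 385 × 1/4 = 96.25
  terminal-flowered constricted-pod: 385 × 1/4 = 96.25
χ² = Σ (O − E)² / E
  axial-flowered inflated-pod: (90 − 96.25)² / 96.25 = 0.4058
  axial-flowered constricted-pod: (150 − 96.25)² / 96.25 = 30.0162
  terminal-flowered inflated-pod: (74 − 96.25)² / 96.25 = 5.1435
  terminal-flowered constricted-pod: (71 − 96.25)² / 96.25 = 6.6240
χ² = 0.4058 + 30.0162 + 5.1435 + 6.6240 = 42.1895 ≈ 42.190

42.190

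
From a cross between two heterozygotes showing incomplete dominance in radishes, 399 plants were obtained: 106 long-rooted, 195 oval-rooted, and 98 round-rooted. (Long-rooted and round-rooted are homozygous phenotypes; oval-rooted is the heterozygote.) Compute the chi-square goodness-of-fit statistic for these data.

With incomplete dominance, a heterozygote × heterozygote cross gives a 1:2:1 phenotypic ratio.
Expected counts for N = 399 under a 1:2:1 ratio (total parts = 4):
  long-rooted: 399 × 1/4 = 99.75
  oval-rooted: 399 × 2/4 = 199.5
  round-rooted: 399 × 1/4 = 99.75
χ² = Σ (O − E)² / E
  long-rooted: (106 − 99.75)² / 99.75 = 0.3916
  oval-rooted: (195 − 199.5)² / 199.5 = 0.1015
  round-rooted: (98 − 99.75)² / 99.75 = 0.0307
χ² = 0.3916 + 0.1015 + 0.0307 = 0.5238 ≈ 0.524

0.524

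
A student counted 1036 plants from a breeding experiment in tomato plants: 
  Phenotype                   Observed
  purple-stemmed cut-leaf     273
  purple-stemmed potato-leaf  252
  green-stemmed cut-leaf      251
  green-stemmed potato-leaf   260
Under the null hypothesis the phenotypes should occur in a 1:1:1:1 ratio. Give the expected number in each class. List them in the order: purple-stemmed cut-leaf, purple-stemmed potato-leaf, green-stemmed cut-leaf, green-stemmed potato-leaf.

259, 259, 259, 259

The 1:1:1:1 ratio has 4 parts, so with N = 1036 the expected counts are:
  purple-stemmed cut-leaf: 1036 × 1/4 = 259
  purple-stemmed potato-leaf: 1036 × 1/4 = 259
  green-stemmed cut-leaf: 1036 × 1/4 = 259
  green-stemmed potato-leaf: 1036 × 1/4 = 259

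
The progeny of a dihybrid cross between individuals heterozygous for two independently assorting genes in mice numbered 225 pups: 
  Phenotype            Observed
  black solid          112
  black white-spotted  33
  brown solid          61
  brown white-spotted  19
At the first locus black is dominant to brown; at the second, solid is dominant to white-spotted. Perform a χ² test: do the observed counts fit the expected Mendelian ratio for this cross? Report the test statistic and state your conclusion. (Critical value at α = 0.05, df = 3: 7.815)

A dihybrid F₂ with independent assortment and complete dominance at both loci gives a 9:3:3:1 phenotypic ratio.
Expected counts for N = 225 under a 9:3:3:1 ratio (total parts = 16):
  black solid: 225 × 9/16 = 126.5625
  black white-spotted: 225 × 3/16 = 42.1875
  brown solid: 225 × 3/16 = 42.1875
  brown white-spotted: 225 × 1/16 = 14.0625
χ² = Σ (O − E)² / E
  black solid: (112 − 126.5625)² / 126.5625 = 1.6756
  black white-spotted: (33 − 42.1875)² / 42.1875 = 2.0008
  brown solid: (61 − 42.1875)² / 42.1875 = 8.3890
  brown white-spotted: (19 − 14.0625)² / 14.0625 = 1.7336
χ² = 1.6756 + 2.0008 + 8.3890 + 1.7336 = 13.799
Degrees of freedom = 4 − 1 = 3; critical value at α = 0.05 is 7.815.
Since 13.799 > 7.815, we reject the null hypothesis — the data do not fit the 9:3:3:1 ratio.

13.799; not consistent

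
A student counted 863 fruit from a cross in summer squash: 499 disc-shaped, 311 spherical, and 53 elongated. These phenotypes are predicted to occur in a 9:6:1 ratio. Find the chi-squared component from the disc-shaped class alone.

0.379

The 9:6:1 ratio has 16 parts, so with N = 863 the expected counts are:
  disc-shaped: 863 × 9/16 = 485.4375
  spherical: 863 × 6/16 = 323.625
  elongated: 863 × 1/16 = 53.9375
Contribution of disc-shaped: (499 − 485.4375)² / 485.4375 = 0.3789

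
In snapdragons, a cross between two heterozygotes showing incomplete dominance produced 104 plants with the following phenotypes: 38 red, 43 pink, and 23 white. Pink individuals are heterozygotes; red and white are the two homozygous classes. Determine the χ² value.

7.442

With incomplete dominance, a heterozygote × heterozygote cross gives a 1:2:1 phenotypic ratio.
Total ratio parts = 4. Expected numbers out of 104:
  red: 104 × 1/4 = 26
  pink: 104 × 2/4 = 52
  white: 104 × 1/4 = 26
χ² = Σ (O − E)² / E
  red: (38 − 26)² / 26 = 5.5385
  pink: (43 − 52)² / 52 = 1.5577
  white: (23 − 26)² / 26 = 0.3462
χ² = 5.5385 + 1.5577 + 0.3462 = 7.4424 ≈ 7.442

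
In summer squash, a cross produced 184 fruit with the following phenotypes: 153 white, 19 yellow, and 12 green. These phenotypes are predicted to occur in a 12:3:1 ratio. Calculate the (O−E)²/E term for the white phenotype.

1.630

Total ratio parts = 16. Expected numbers out of 184:
  white: 184 × 12/16 = 138
  yellow: 184 × 3/16 = 34.5
  green: 184 × 1/16 = 11.5
Contribution of white: (153 − 138)² / 138 = 1.6304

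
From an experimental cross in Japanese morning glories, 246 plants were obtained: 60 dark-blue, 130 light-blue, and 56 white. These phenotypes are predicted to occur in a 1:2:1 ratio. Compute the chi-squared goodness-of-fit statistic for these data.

0.927

Total ratio parts = 4. Expected numbers out of 246:
  dark-blue: 246 × 1/4 = 61.5
  light-blue: 246 × 2/4 = 123
  white: 246 × 1/4 = 61.5
χ² = Σ (O − E)² / E
  dark-blue: (60 − 61.5)² / 61.5 = 0.0366
  light-blue: (130 − 123)² / 123 = 0.3984
  white: (56 − 61.5)² / 61.5 = 0.4919
χ² = 0.0366 + 0.3984 + 0.4919 = 0.9269 ≈ 0.927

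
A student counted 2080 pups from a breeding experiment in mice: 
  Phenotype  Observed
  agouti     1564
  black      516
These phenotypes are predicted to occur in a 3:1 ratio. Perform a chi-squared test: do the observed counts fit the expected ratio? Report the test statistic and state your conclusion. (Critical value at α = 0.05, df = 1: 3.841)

Under the 3:1 hypothesis (Σ ratio = 4, N = 2080):
  agouti: 2080 × 3/4 = 1560
  black: 2080 × 1/4 = 520
χ² = Σ (O − E)² / E
  agouti: (1564 − 1560)² / 1560 = 0.0103
  black: (516 − 520)² / 520 = 0.0308
χ² = 0.0103 + 0.0308 = 0.0411 ≈ 0.041
Degrees of freedom = 2 − 1 = 1; critical value at α = 0.05 is 3.841.
Since 0.041 < 3.841, we fail to reject the null hypothesis — the data are consistent with the 3:1 ratio.

0.041; consistent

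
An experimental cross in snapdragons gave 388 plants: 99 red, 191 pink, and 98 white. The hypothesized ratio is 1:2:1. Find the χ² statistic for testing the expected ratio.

0.098

The 1:2:1 ratio has 4 parts, so with N = 388 the expected counts are:
  red: 388 × 1/4 = 97
  pink: 388 × 2/4 = 194
  white: 388 × 1/4 = 97
χ² = Σ (O − E)² / E
  red: (99 − 97)² / 97 = 0.0412
  pink: (191 − 194)² / 194 = 0.0464
  white: (98 − 97)² / 97 = 0.0103
χ² = 0.0412 + 0.0464 + 0.0103 = 0.0979 ≈ 0.098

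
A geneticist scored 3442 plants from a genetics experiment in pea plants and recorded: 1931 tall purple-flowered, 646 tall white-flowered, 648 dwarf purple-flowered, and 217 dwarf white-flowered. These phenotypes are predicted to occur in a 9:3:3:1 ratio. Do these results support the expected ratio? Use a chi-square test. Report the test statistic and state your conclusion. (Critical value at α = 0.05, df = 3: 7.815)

Total ratio parts = 16. Expected numbers out of 3442:
  tall purple-flowered: 3442 × 9/16 = 1936.125
  tall white-flowered: 3442 × 3/16 = 645.375
  dwarf purple-flowered: 3442 × 3/16 = 645.375
  dwarf white-flowered: 3442 × 1/16 = 215.125
χ² = Σ (O − E)² / E
  tall purple-flowered: (1931 − 1936.125)² / 1936.125 = 0.0136
  tall white-flowered: (646 − 645.375)² / 645.375 = 0.0006
  dwarf purple-flowered: (648 − 645.375)² / 645.375 = 0.0107
  dwarf white-flowered: (217 − 215.125)² / 215.125 = 0.0163
χ² = 0.0136 + 0.0006 + 0.0107 + 0.0163 = 0.0412 ≈ 0.041
Degrees of freedom = 4 − 1 = 3; critical value at α = 0.05 is 7.815.
Since 0.041 < 7.815, we fail to reject the null hypothesis — the data are consistent with the 9:3:3:1 ratio.

0.041; consistent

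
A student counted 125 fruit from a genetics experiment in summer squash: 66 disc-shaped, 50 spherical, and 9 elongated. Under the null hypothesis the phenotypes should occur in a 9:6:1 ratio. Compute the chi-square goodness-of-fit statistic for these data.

0.653

Expected counts for N = 125 under a 9:6:1 ratio (total parts = 16):
  disc-shaped: 125 × 9/16 = 70.3125
  spherical: 125 × 6/16 = 46.875
  elongated: 125 × 1/16 = 7.8125
χ² = Σ (O − E)² / E
  disc-shaped: (66 − 70.3125)² / 70.3125 = 0.2645
  spherical: (50 − 46.875)² / 46.875 = 0.2083
  elongated: (9 − 7.8125)² / 7.8125 = 0.1805
χ² = 0.2645 + 0.2083 + 0.1805 = 0.6533 ≈ 0.653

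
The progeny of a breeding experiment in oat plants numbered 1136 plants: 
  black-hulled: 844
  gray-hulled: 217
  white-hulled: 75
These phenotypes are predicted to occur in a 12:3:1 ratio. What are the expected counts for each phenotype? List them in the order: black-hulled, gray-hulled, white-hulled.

852, 213, 71

The 12:3:1 ratio has 16 parts, so with N = 1136 the expected counts are:
  black-hulled: 1136 × 12/16 = 852
  gray-hulled: 1136 × 3/16 = 213
  white-hulled: 1136 × 1/16 = 71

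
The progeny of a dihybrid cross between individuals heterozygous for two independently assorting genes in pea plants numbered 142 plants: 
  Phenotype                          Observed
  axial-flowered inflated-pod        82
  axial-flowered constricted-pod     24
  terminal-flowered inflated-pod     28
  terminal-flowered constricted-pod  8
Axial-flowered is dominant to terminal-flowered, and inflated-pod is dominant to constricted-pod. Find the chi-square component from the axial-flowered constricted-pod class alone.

0.259

A dihybrid F₂ with independent assortment and complete dominance at both loci gives a 9:3:3:1 phenotypic ratio.
Expected counts for N = 142 under a 9:3:3:1 ratio (total parts = 16):
  axial-flowered inflated-pod: 142 × 9/16 = 79.875
  axial-flowered constricted-pod: 142 × 3/16 = 26.625
  terminal-flowered inflated-pod: 142 × 3/16 = 26.625
  terminal-flowered constricted-pod: 142 × 1/16 = 8.875
Contribution of axial-flowered constricted-pod: (24 − 26.625)² / 26.625 = 0.2588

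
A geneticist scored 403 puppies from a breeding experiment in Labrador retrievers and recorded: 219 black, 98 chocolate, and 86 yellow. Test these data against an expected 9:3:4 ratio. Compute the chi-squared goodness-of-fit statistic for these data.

9.083

Under the 9:3:4 hypothesis (Σ ratio = 16, N = 403):
  black: 403 × 9/16 = 226.6875
  chocolate: 403 × 3/16 = 75.5625
  yellow: 403 × 4/16 = 100.75
χ² = Σ (O − E)² / E
  black: (219 − 226.6875)² / 226.6875 = 0.2607
  chocolate: (98 − 75.5625)² / 75.5625 = 6.6626
  yellow: (86 − 100.75)² / 100.75 = 2.1594
χ² = 0.2607 + 6.6626 + 2.1594 = 9.0827 ≈ 9.083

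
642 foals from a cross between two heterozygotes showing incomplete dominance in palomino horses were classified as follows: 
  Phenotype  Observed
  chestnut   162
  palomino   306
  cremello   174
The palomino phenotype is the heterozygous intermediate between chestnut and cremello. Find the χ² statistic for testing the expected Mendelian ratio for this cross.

1.850

With incomplete dominance, a heterozygote × heterozygote cross gives a 1:2:1 phenotypic ratio.
Under the 1:2:1 hypothesis (Σ ratio = 4, N = 642):
  chestnut: 642 × 1/4 = 160.5
  palomino: 642 × 2/4 = 321
  cremello: 642 × 1/4 = 160.5
χ² = Σ (O − E)² / E
  chestnut: (162 − 160.5)² / 160.5 = 0.0140
  palomino: (306 − 321)² / 321 = 0.7009
  cremello: (174 − 160.5)² / 160.5 = 1.1355
χ² = 0.0140 + 0.7009 + 1.1355 = 1.8504 ≈ 1.850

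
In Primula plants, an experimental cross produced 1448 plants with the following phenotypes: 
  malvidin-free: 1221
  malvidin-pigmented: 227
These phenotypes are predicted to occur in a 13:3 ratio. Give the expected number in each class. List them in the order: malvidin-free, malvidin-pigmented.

Under the 13:3 hypothesis (Σ ratio = 16, N = 1448):
  malvidin-free: 1448 × 13/16 = 1176.5
  malvidin-pigmented: 1448 × 3/16 = 271.5

1176.5, 271.5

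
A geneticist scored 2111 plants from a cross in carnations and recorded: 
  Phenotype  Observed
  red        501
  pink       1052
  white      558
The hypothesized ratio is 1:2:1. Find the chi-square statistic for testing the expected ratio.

3.101

The 1:2:1 ratio has 4 parts, so with N = 2111 the expected counts are:
  red: 2111 × 1/4 = 527.75
  pink: 2111 × 2/4 = 1055.5
  white: 2111 × 1/4 = 527.75
χ² = Σ (O − E)² / E
  red: (501 − 527.75)² / 527.75 = 1.3559
  pink: (1052 − 1055.5)² / 1055.5 = 0.0116
  white: (558 − 527.75)² / 527.75 = 1.7339
χ² = 1.3559 + 0.0116 + 1.7339 = 3.1014 ≈ 3.101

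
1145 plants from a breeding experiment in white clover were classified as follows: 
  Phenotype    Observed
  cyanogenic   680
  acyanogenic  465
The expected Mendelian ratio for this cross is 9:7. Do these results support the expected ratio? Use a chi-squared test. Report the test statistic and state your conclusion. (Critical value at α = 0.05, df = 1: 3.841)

4.583; not consistent

Under the 9:7 hypothesis (Σ ratio = 16, N = 1145):
  cyanogenic: 1145 × 9/16 = 644.0625
  acyanogenic: 1145 × 7/16 = 500.9375
χ² = Σ (O − E)² / E
  cyanogenic: (680 − 644.0625)² / 644.0625 = 2.0052
  acyanogenic: (465 − 500.9375)² / 500.9375 = 2.5782
χ² = 2.0052 + 2.5782 = 4.5834 ≈ 4.583
Degrees of freedom = 2 − 1 = 1; critical value at α = 0.05 is 3.841.
Since 4.583 > 3.841, we reject the null hypothesis — the data do not fit the 9:7 ratio.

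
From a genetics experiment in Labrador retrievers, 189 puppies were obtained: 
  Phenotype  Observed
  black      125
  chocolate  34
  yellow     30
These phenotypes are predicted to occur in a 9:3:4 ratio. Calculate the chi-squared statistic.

Total ratio parts = 16. Expected numbers out of 189:
  black: 189 × 9/16 = 106.3125
  chocolate: 189 × 3/16 = 35.4375
  yellow: 189 × 4/16 = 47.25
χ² = Σ (O − E)² / E
  black: (125 − 106.3125)² / 106.3125 = 3.2849
  chocolate: (34 − 35.4375)² / 35.4375 = 0.0583
  yellow: (30 − 47.25)² / 47.25 = 6.2976
χ² = 3.2849 + 0.0583 + 6.2976 = 9.6408 ≈ 9.641

9.641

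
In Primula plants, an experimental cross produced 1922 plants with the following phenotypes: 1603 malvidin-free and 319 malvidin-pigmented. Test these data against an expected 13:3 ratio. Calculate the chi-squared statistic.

5.847

Expected counts for N = 1922 under a 13:3 ratio (total parts = 16):
  malvidin-free: 1922 × 13/16 = 1561.625
  malvidin-pigmented: 1922 × 3/16 = 360.375
χ² = Σ (O − E)² / E
  malvidin-free: (1603 − 1561.625)² / 1561.625 = 1.0962
  malvidin-pigmented: (319 − 360.375)² / 360.375 = 4.7503
χ² = 1.0962 + 4.7503 = 5.8465 ≈ 5.847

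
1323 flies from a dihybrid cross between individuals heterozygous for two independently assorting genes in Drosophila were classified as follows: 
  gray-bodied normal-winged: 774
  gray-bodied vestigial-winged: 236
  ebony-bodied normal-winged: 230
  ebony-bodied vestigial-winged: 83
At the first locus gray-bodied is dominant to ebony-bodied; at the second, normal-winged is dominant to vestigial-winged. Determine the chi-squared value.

A dihybrid F₂ with independent assortment and complete dominance at both loci gives a 9:3:3:1 phenotypic ratio.
Under the 9:3:3:1 hypothesis (Σ ratio = 16, N = 1323):
  gray-bodied normal-winged: 1323 × 9/16 = 744.1875
  gray-bodied vestigial-winged: 1323 × 3/16 = 248.0625
  ebony-bodied normal-winged: 1323 × 3/16 = 248.0625
  ebony-bodied vestigial-winged: 1323 × 1/16 = 82.6875
χ² = Σ (O − E)² / E
  gray-bodied normal-winged: (774 − 744.1875)² / 744.1875 = 1.1943
  gray-bodied vestigial-winged: (236 − 248.0625)² / 248.0625 = 0.5866
  ebony-bodied normal-winged: (230 − 248.0625)² / 248.0625 = 1.3152
  ebony-bodied vestigial-winged: (83 − 82.6875)² / 82.6875 = 0.0012
χ² = 1.1943 + 0.5866 + 1.3152 + 0.0012 = 3.0973 ≈ 3.097

3.097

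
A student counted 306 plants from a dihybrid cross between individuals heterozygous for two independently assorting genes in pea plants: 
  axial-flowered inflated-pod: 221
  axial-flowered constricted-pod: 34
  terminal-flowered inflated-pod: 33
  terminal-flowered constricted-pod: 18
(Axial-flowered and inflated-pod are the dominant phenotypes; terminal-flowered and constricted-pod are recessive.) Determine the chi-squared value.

33.823

A dihybrid F₂ with independent assortment and complete dominance at both loci gives a 9:3:3:1 phenotypic ratio.
Total ratio parts = 16. Expected numbers out of 306:
  axial-flowered inflated-pod: 306 × 9/16 = 172.125
  axial-flowered constricted-pod: 306 × 3/16 = 57.375
  terminal-flowered inflated-pod: 306 × 3/16 = 57.375
  terminal-flowered constricted-pod: 306 × 1/16 = 19.125
χ² = Σ (O − E)² / E
  axial-flowered inflated-pod: (221 − 172.125)² / 172.125 = 13.8781
  axial-flowered constricted-pod: (34 − 57.375)² / 57.375 = 9.5231
  terminal-flowered inflated-pod: (33 − 57.375)² / 57.375 = 10.3554
  terminal-flowered constricted-pod: (18 − 19.125)² / 19.125 = 0.0662
χ² = 13.8781 + 9.5231 + 10.3554 + 0.0662 = 33.8228 ≈ 33.823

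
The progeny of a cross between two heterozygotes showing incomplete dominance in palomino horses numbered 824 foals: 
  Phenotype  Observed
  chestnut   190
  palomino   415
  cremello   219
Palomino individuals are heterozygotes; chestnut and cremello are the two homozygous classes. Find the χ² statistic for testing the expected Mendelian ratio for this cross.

With incomplete dominance, a heterozygote × heterozygote cross gives a 1:2:1 phenotypic ratio.
Under the 1:2:1 hypothesis (Σ ratio = 4, N = 824):
  chestnut: 824 × 1/4 = 206
  palomino: 824 × 2/4 = 412
  cremello: 824 × 1/4 = 206
χ² = Σ (O − E)² / E
  chestnut: (190 − 206)² / 206 = 1.2427
  palomino: (415 − 412)² / 412 = 0.0218
  cremello: (219 − 206)² / 206 = 0.8204
χ² = 1.2427 + 0.0218 + 0.8204 = 2.0849 ≈ 2.085

2.085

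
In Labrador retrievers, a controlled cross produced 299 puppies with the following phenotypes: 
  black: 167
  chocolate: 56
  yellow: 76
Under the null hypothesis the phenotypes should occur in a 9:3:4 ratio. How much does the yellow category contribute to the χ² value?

0.021

The 9:3:4 ratio has 16 parts, so with N = 299 the expected counts are:
  black: 299 × 9/16 = 168.1875
  chocolate: 299 × 3/16 = 56.0625
  yellow: 299 × 4/16 = 74.75
Contribution of yellow: (76 − 74.75)² / 74.75 = 0.0209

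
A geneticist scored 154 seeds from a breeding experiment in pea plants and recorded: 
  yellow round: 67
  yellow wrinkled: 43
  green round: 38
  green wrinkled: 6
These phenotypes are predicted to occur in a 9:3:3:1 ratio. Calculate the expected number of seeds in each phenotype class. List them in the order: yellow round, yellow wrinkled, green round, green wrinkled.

Under the 9:3:3:1 hypothesis (Σ ratio = 16, N = 154):
  yellow round: 154 × 9/16 = 86.625
  yellow wrinkled: 154 × 3/16 = 28.875
  green round: 154 × 3/16 = 28.875
  green wrinkled: 154 × 1/16 = 9.625

86.625, 28.875, 28.875, 9.625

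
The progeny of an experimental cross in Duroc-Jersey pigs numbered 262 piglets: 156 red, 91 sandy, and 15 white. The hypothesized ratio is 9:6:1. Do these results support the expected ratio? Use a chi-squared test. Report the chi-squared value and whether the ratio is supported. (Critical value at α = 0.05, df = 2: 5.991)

1.155; consistent

Under the 9:6:1 hypothesis (Σ ratio = 16, N = 262):
  red: 262 × 9/16 = 147.375
  sandy: 262 × 6/16 = 98.25
  white: 262 × 1/16 = 16.375
χ² = Σ (O − E)² / E
  red: (156 − 147.375)² / 147.375 = 0.5048
  sandy: (91 − 98.25)² / 98.25 = 0.5350
  white: (15 − 16.375)² / 16.375 = 0.1155
χ² = 0.5048 + 0.5350 + 0.1155 = 1.1553 ≈ 1.155
Degrees of freedom = 3 − 1 = 2; critical value at α = 0.05 is 5.991.
Since 1.155 < 5.991, we fail to reject the null hypothesis — the data are consistent with the 9:6:1 ratio.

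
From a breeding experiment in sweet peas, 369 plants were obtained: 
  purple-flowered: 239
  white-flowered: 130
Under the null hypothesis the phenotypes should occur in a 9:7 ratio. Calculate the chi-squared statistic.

Under the 9:7 hypothesis (Σ ratio = 16, N = 369):
  purple-flowered: 369 × 9/16 = 207.5625
  white-flowered: 369 × 7/16 = 161.4375
χ² = Σ (O − E)² / E
  purple-flowered: (239 − 207.5625)² / 207.5625 = 4.7615
  white-flowered: (130 − 161.4375)² / 161.4375 = 6.1220
χ² = 4.7615 + 6.1220 = 10.8835 ≈ 10.884

10.884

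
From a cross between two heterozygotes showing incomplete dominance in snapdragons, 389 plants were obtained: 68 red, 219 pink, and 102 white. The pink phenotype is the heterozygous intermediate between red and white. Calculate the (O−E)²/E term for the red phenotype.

8.798

With incomplete dominance, a heterozygote × heterozygote cross gives a 1:2:1 phenotypic ratio.
Expected counts for N = 389 under a 1:2:1 ratio (total parts = 4):
  red: 389 × 1/4 = 97.25
  pink: 389 × 2/4 = 194.5
  white: 389 × 1/4 = 97.25
Contribution of red: (68 − 97.25)² / 97.25 = 8.7976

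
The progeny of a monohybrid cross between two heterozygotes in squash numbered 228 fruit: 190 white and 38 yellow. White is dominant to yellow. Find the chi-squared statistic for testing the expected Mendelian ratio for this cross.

8.444

For a monohybrid cross between heterozygotes with complete dominance, the expected phenotypic ratio is 3:1.
Under the 3:1 hypothesis (Σ ratio = 4, N = 228):
  white: 228 × 3/4 = 171
  yellow: 228 × 1/4 = 57
χ² = Σ (O − E)² / E
  white: (190 − 171)² / 171 = 2.1111
  yellow: (38 − 57)² / 57 = 6.3333
χ² = 2.1111 + 6.3333 = 8.4444 ≈ 8.444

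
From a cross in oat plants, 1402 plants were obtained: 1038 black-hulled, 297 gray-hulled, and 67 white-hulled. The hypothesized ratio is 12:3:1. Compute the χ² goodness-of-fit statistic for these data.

9.458

Under the 12:3:1 hypothesis (Σ ratio = 16, N = 1402):
  black-hulled: 1402 × 12/16 = 1051.5
  gray-hulled: 1402 × 3/16 = 262.875
  white-hulled: 1402 × 1/16 = 87.625
χ² = Σ (O − E)² / E
  black-hulled: (1038 − 1051.5)² / 1051.5 = 0.1733
  gray-hulled: (297 − 262.875)² / 262.875 = 4.4299
  white-hulled: (67 − 87.625)² / 87.625 = 4.8547
χ² = 0.1733 + 4.4299 + 4.8547 = 9.4579 ≈ 9.458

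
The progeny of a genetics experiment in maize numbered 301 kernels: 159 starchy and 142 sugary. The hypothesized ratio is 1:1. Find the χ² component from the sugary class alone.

Under the 1:1 hypothesis (Σ ratio = 2, N = 301):
  starchy: 301 × 1/2 = 150.5
  sugary: 301 × 1/2 = 150.5
Contribution of sugary: (142 − 150.5)² / 150.5 = 0.4801

0.480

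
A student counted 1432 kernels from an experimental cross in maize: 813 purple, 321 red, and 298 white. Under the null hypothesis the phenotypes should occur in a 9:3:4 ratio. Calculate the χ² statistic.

20.391

The 9:3:4 ratio has 16 parts, so with N = 1432 the expected counts are:
  purple: 1432 × 9/16 = 805.5
  red: 1432 × 3/16 = 268.5
  white: 1432 × 4/16 = 358
χ² = Σ (O − E)² / E
  purple: (813 − 805.5)² / 805.5 = 0.0698
  red: (321 − 268.5)² / 268.5 = 10.2654
  white: (298 − 358)² / 358 = 10.0559
χ² = 0.0698 + 10.2654 + 10.0559 = 20.3911 ≈ 20.391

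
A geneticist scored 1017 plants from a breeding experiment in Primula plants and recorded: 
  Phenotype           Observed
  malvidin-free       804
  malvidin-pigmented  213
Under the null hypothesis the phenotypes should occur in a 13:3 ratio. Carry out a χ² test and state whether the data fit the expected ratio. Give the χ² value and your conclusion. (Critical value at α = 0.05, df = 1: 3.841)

3.213; consistent

Total ratio parts = 16. Expected numbers out of 1017:
  malvidin-free: 1017 × 13/16 = 826.3125
  malvidin-pigmented: 1017 × 3/16 = 190.6875
χ² = Σ (O − E)² / E
  malvidin-free: (804 − 826.3125)² / 826.3125 = 0.6025
  malvidin-pigmented: (213 − 190.6875)² / 190.6875 = 2.6108
χ² = 0.6025 + 2.6108 = 3.2133 ≈ 3.213
Degrees of freedom = 2 − 1 = 1; critical value at α = 0.05 is 3.841.
Since 3.213 < 3.841, we fail to reject the null hypothesis — the data are consistent with the 13:3 ratio.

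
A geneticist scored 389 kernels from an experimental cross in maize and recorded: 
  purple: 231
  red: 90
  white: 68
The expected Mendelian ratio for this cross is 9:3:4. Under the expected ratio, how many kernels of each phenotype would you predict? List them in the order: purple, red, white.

Total ratio parts = 16. Expected numbers out of 389:
  purple: 389 × 9/16 = 218.8125
  red: 389 × 3/16 = 72.9375
  white: 389 × 4/16 = 97.25

218.8125, 72.9375, 97.25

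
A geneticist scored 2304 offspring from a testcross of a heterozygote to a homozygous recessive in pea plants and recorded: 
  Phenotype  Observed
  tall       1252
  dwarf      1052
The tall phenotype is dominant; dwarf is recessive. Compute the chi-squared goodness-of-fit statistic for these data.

A testcross of a heterozygote (Aa × aa) gives a 1:1 phenotypic ratio.
The 1:1 ratio has 2 parts, so with N = 2304 the expected counts are:
  tall: 2304 × 1/2 = 1152
  dwarf: 2304 × 1/2 = 1152
χ² = Σ (O − E)² / E
  tall: (1252 − 1152)² / 1152 = 8.6806
  dwarf: (1052 − 1152)² / 1152 = 8.6806
χ² = 8.6806 + 8.6806 = 17.3612 ≈ 17.361

17.361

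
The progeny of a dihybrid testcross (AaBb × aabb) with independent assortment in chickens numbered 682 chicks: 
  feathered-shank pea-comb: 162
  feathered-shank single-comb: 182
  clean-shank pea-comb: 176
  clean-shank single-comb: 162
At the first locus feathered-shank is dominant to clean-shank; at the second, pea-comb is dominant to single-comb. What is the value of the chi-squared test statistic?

1.801

A dihybrid testcross with independent assortment gives a 1:1:1:1 ratio.
The 1:1:1:1 ratio has 4 parts, so with N = 682 the expected counts are:
  feathered-shank pea-comb: 682 × 1/4 = 170.5
  feathered-shank single-comb: 682 × 1/4 = 170.5
  clean-shank pea-comb: 682 × 1/4 = 170.5
  clean-shank single-comb: 682 × 1/4 = 170.5
χ² = Σ (O − E)² / E
  feathered-shank pea-comb: (162 − 170.5)² / 170.5 = 0.4238
  feathered-shank single-comb: (182 − 170.5)² / 170.5 = 0.7757
  clean-shank pea-comb: (176 − 170.5)² / 170.5 = 0.1774
  clean-shank single-comb: (162 − 170.5)² / 170.5 = 0.4238
χ² = 0.4238 + 0.7757 + 0.1774 + 0.4238 = 1.8007 ≈ 1.801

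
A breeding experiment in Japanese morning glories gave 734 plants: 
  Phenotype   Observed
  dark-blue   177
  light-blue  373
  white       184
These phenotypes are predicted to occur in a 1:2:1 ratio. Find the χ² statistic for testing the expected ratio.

Total ratio parts = 4. Expected numbers out of 734:
  dark-blue: 734 × 1/4 = 183.5
  light-blue: 734 × 2/4 = 367
  white: 734 × 1/4 = 183.5
χ² = Σ (O − E)² / E
  dark-blue: (177 − 183.5)² / 183.5 = 0.2302
  light-blue: (373 − 367)² / 367 = 0.0981
  white: (184 − 183.5)² / 183.5 = 0.0014
χ² = 0.2302 + 0.0981 + 0.0014 = 0.3297 ≈ 0.330

0.330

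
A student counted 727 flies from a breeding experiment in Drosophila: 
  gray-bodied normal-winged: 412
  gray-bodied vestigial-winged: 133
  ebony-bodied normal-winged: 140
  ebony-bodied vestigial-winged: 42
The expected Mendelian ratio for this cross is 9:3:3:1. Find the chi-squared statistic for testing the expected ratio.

Expected counts for N = 727 under a 9:3:3:1 ratio (total parts = 16):
  gray-bodied normal-winged: 727 × 9/16 = 408.9375
  gray-bodied vestigial-winged: 727 × 3/16 = 136.3125
  ebony-bodied normal-winged: 727 × 3/16 = 136.3125
  ebony-bodied vestigial-winged: 727 × 1/16 = 45.4375
χ² = Σ (O − E)² / E
  gray-bodied normal-winged: (412 − 408.9375)² / 408.9375 = 0.0229
  gray-bodied vestigial-winged: (133 − 136.3125)² / 136.3125 = 0.0805
  ebony-bodied normal-winged: (140 − 136.3125)² / 136.3125 = 0.0998
  ebony-bodied vestigial-winged: (42 − 45.4375)² / 45.4375 = 0.2601
χ² = 0.0229 + 0.0805 + 0.0998 + 0.2601 = 0.4633 ≈ 0.463

0.463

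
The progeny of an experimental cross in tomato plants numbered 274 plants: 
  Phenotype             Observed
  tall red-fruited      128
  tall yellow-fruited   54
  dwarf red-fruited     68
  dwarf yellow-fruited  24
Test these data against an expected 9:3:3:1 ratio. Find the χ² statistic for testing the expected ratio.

Under the 9:3:3:1 hypothesis (Σ ratio = 16, N = 274):
  tall red-fruited: 274 × 9/16 = 154.125
  tall yellow-fruited: 274 × 3/16 = 51.375
  dwarf red-fruited: 274 × 3/16 = 51.375
  dwarf yellow-fruited: 274 × 1/16 = 17.125
χ² = Σ (O − E)² / E
  tall red-fruited: (128 − 154.125)² / 154.125 = 4.4283
  tall yellow-fruited: (54 − 51.375)² / 51.375 = 0.1341
  dwarf red-fruited: (68 − 51.375)² / 51.375 = 5.3799
  dwarf yellow-fruited: (24 − 17.125)² / 17.125 = 2.7600
χ² = 4.4283 + 0.1341 + 5.3799 + 2.7600 = 12.7023 ≈ 12.702

12.702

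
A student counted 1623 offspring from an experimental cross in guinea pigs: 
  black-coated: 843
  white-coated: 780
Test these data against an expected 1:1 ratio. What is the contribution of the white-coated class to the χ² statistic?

Under the 1:1 hypothesis (Σ ratio = 2, N = 1623):
  black-coated: 1623 × 1/2 = 811.5
  white-coated: 1623 × 1/2 = 811.5
Contribution of white-coated: (780 − 811.5)² / 811.5 = 1.2227

1.223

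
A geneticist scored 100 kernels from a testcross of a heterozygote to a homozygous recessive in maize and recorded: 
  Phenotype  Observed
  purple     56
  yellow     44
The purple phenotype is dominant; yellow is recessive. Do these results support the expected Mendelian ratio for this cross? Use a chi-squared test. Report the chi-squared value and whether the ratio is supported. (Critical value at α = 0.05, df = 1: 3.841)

1.440; consistent

A testcross of a heterozygote (Aa × aa) gives a 1:1 phenotypic ratio.
The 1:1 ratio has 2 parts, so with N = 100 the expected counts are:
  purple: 100 × 1/2 = 50
  yellow: 100 × 1/2 = 50
χ² = Σ (O − E)² / E
  purple: (56 − 50)² / 50 = 0.7200
  yellow: (44 − 50)² / 50 = 0.7200
χ² = 0.7200 + 0.7200 = 1.440
Degrees of freedom = 2 − 1 = 1; critical value at α = 0.05 is 3.841.
Since 1.440 < 3.841, we fail to reject the null hypothesis — the data are consistent with the 1:1 ratio.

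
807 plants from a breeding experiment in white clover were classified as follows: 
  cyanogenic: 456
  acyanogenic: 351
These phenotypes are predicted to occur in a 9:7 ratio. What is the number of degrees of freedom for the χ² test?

A goodness-of-fit test with 2 phenotype classes has df = 2 − 1 = 1.

1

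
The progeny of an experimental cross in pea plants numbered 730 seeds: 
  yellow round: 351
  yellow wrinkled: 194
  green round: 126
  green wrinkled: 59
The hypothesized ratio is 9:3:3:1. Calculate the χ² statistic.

The 9:3:3:1 ratio has 16 parts, so with N = 730 the expected counts are:
  yellow round: 730 × 9/16 = 410.625
  yellow wrinkled: 730 × 3/16 = 136.875
  green round: 730 × 3/16 = 136.875
  green wrinkled: 730 × 1/16 = 45.625
χ² = Σ (O − E)² / E
  yellow round: (351 − 410.625)² / 410.625 = 8.6579
  yellow wrinkled: (194 − 136.875)² / 136.875 = 23.8412
  green round: (126 − 136.875)² / 136.875 = 0.8640
  green wrinkled: (59 − 45.625)² / 45.625 = 3.9209
χ² = 8.6579 + 23.8412 + 0.8640 + 3.9209 = 37.284

37.284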